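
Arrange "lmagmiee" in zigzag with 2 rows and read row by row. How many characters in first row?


Zigzag "lmagmiee" into 2 rows:
Placing characters:
  'l' => row 0
  'm' => row 1
  'a' => row 0
  'g' => row 1
  'm' => row 0
  'i' => row 1
  'e' => row 0
  'e' => row 1
Rows:
  Row 0: "lame"
  Row 1: "mgie"
First row length: 4

4


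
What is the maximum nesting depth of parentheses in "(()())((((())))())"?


Input: "(()())((((())))())"
Tracking depth:
  Position 0 '(': depth becomes 1
  Position 1 '(': depth becomes 2
  Position 2 ')': depth becomes 1
  Position 3 '(': depth becomes 2
  Position 4 ')': depth becomes 1
  Position 5 ')': depth becomes 0
  Position 6 '(': depth becomes 1
  Position 7 '(': depth becomes 2
  Position 8 '(': depth becomes 3
  Position 9 '(': depth becomes 4
  Position 10 '(': depth becomes 5
  Position 11 ')': depth becomes 4
  Position 12 ')': depth becomes 3
  Position 13 ')': depth becomes 2
  Position 14 ')': depth becomes 1
  Position 15 '(': depth becomes 2
  Position 16 ')': depth becomes 1
  Position 17 ')': depth becomes 0
Maximum depth reached: 5

5


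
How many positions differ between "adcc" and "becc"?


Comparing "adcc" and "becc" position by position:
  Position 0: 'a' vs 'b' => DIFFER
  Position 1: 'd' vs 'e' => DIFFER
  Position 2: 'c' vs 'c' => same
  Position 3: 'c' vs 'c' => same
Positions that differ: 2

2


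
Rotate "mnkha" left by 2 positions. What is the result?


Input: "mnkha", rotate left by 2
First 2 characters: "mn"
Remaining characters: "kha"
Concatenate remaining + first: "kha" + "mn" = "khamn"

khamn


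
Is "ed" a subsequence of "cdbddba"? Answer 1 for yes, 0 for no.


Check if "ed" is a subsequence of "cdbddba"
Greedy scan:
  Position 0 ('c'): no match needed
  Position 1 ('d'): no match needed
  Position 2 ('b'): no match needed
  Position 3 ('d'): no match needed
  Position 4 ('d'): no match needed
  Position 5 ('b'): no match needed
  Position 6 ('a'): no match needed
Only matched 0/2 characters => not a subsequence

0


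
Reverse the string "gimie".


Input: gimie
Reading characters right to left:
  Position 4: 'e'
  Position 3: 'i'
  Position 2: 'm'
  Position 1: 'i'
  Position 0: 'g'
Reversed: eimig

eimig


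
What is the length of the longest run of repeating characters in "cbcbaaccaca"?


Input: "cbcbaaccaca"
Scanning for longest run:
  Position 1 ('b'): new char, reset run to 1
  Position 2 ('c'): new char, reset run to 1
  Position 3 ('b'): new char, reset run to 1
  Position 4 ('a'): new char, reset run to 1
  Position 5 ('a'): continues run of 'a', length=2
  Position 6 ('c'): new char, reset run to 1
  Position 7 ('c'): continues run of 'c', length=2
  Position 8 ('a'): new char, reset run to 1
  Position 9 ('c'): new char, reset run to 1
  Position 10 ('a'): new char, reset run to 1
Longest run: 'a' with length 2

2


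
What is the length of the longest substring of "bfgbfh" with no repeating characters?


Input: "bfgbfh"
Sliding window (track last position of each char):
  Position 0 ('b'): window [0,0] length 1 -- new best
  Position 1 ('f'): window [0,1] length 2 -- new best
  Position 2 ('g'): window [0,2] length 3 -- new best
  Position 3 ('b'): repeat (last at 0), move window start to 1
  Position 3 ('b'): window [1,3] length 3
  Position 4 ('f'): repeat (last at 1), move window start to 2
  Position 4 ('f'): window [2,4] length 3
  Position 5 ('h'): window [2,5] length 4 -- new best
Longest substring with no repeats: "gbfh" with length 4

4


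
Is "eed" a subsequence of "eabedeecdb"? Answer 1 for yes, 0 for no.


Check if "eed" is a subsequence of "eabedeecdb"
Greedy scan:
  Position 0 ('e'): matches sub[0] = 'e'
  Position 1 ('a'): no match needed
  Position 2 ('b'): no match needed
  Position 3 ('e'): matches sub[1] = 'e'
  Position 4 ('d'): matches sub[2] = 'd'
  Position 5 ('e'): no match needed
  Position 6 ('e'): no match needed
  Position 7 ('c'): no match needed
  Position 8 ('d'): no match needed
  Position 9 ('b'): no match needed
All 3 characters matched => is a subsequence

1


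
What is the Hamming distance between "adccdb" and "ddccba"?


Comparing "adccdb" and "ddccba" position by position:
  Position 0: 'a' vs 'd' => differ
  Position 1: 'd' vs 'd' => same
  Position 2: 'c' vs 'c' => same
  Position 3: 'c' vs 'c' => same
  Position 4: 'd' vs 'b' => differ
  Position 5: 'b' vs 'a' => differ
Total differences (Hamming distance): 3

3


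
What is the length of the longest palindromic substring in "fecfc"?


Input: "fecfc"
Checking substrings for palindromes:
  [2:5] "cfc" (len 3) => palindrome
Longest palindromic substring: "cfc" with length 3

3


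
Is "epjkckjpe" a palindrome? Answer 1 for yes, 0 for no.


Input: epjkckjpe
Reversed: epjkckjpe
  Compare pos 0 ('e') with pos 8 ('e'): match
  Compare pos 1 ('p') with pos 7 ('p'): match
  Compare pos 2 ('j') with pos 6 ('j'): match
  Compare pos 3 ('k') with pos 5 ('k'): match
Result: palindrome

1


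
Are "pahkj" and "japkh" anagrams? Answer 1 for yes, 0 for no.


Strings: "pahkj", "japkh"
Sorted first:  ahjkp
Sorted second: ahjkp
Sorted forms match => anagrams

1


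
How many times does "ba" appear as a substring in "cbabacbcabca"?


Searching for "ba" in "cbabacbcabca"
Scanning each position:
  Position 0: "cb" => no
  Position 1: "ba" => MATCH
  Position 2: "ab" => no
  Position 3: "ba" => MATCH
  Position 4: "ac" => no
  Position 5: "cb" => no
  Position 6: "bc" => no
  Position 7: "ca" => no
  Position 8: "ab" => no
  Position 9: "bc" => no
  Position 10: "ca" => no
Total occurrences: 2

2


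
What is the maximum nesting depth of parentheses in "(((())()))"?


Input: "(((())()))"
Tracking depth:
  Position 0 '(': depth becomes 1
  Position 1 '(': depth becomes 2
  Position 2 '(': depth becomes 3
  Position 3 '(': depth becomes 4
  Position 4 ')': depth becomes 3
  Position 5 ')': depth becomes 2
  Position 6 '(': depth becomes 3
  Position 7 ')': depth becomes 2
  Position 8 ')': depth becomes 1
  Position 9 ')': depth becomes 0
Maximum depth reached: 4

4


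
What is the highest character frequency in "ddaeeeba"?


Input: ddaeeeba
Character counts:
  'a': 2
  'b': 1
  'd': 2
  'e': 3
Maximum frequency: 3

3


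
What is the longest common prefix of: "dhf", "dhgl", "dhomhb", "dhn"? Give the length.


Words: dhf, dhgl, dhomhb, dhn
  Position 0: all 'd' => match
  Position 1: all 'h' => match
  Position 2: ('f', 'g', 'o', 'n') => mismatch, stop
LCP = "dh" (length 2)

2


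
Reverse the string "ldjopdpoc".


Input: ldjopdpoc
Reading characters right to left:
  Position 8: 'c'
  Position 7: 'o'
  Position 6: 'p'
  Position 5: 'd'
  Position 4: 'p'
  Position 3: 'o'
  Position 2: 'j'
  Position 1: 'd'
  Position 0: 'l'
Reversed: copdpojdl

copdpojdl


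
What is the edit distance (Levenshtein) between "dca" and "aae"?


Computing edit distance: "dca" -> "aae"
DP table:
           a    a    e
      0    1    2    3
  d   1    1    2    3
  c   2    2    2    3
  a   3    2    2    3
Edit distance = dp[3][3] = 3

3


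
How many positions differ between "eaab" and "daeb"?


Comparing "eaab" and "daeb" position by position:
  Position 0: 'e' vs 'd' => DIFFER
  Position 1: 'a' vs 'a' => same
  Position 2: 'a' vs 'e' => DIFFER
  Position 3: 'b' vs 'b' => same
Positions that differ: 2

2


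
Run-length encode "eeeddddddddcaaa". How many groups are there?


Input: eeeddddddddcaaa
Scanning for consecutive runs:
  Group 1: 'e' x 3 (positions 0-2)
  Group 2: 'd' x 8 (positions 3-10)
  Group 3: 'c' x 1 (positions 11-11)
  Group 4: 'a' x 3 (positions 12-14)
Total groups: 4

4


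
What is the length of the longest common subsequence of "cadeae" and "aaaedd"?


LCS of "cadeae" and "aaaedd"
DP table:
           a    a    a    e    d    d
      0    0    0    0    0    0    0
  c   0    0    0    0    0    0    0
  a   0    1    1    1    1    1    1
  d   0    1    1    1    1    2    2
  e   0    1    1    1    2    2    2
  a   0    1    2    2    2    2    2
  e   0    1    2    2    3    3    3
LCS length = dp[6][6] = 3

3


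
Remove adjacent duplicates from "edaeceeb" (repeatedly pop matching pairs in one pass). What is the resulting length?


Input: edaeceeb
Stack-based adjacent duplicate removal:
  Read 'e': push. Stack: e
  Read 'd': push. Stack: ed
  Read 'a': push. Stack: eda
  Read 'e': push. Stack: edae
  Read 'c': push. Stack: edaec
  Read 'e': push. Stack: edaece
  Read 'e': matches stack top 'e' => pop. Stack: edaec
  Read 'b': push. Stack: edaecb
Final stack: "edaecb" (length 6)

6


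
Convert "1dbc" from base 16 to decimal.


Input: "1dbc" in base 16
Positional expansion:
  Digit '1' (value 1) x 16^3 = 4096
  Digit 'd' (value 13) x 16^2 = 3328
  Digit 'b' (value 11) x 16^1 = 176
  Digit 'c' (value 12) x 16^0 = 12
Sum = 7612

7612


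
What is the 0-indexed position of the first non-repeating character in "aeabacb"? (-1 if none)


Input: aeabacb
Character frequencies:
  'a': 3
  'b': 2
  'c': 1
  'e': 1
Scanning left to right for freq == 1:
  Position 0 ('a'): freq=3, skip
  Position 1 ('e'): unique! => answer = 1

1


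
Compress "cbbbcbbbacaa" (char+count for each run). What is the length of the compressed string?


Input: cbbbcbbbacaa
Runs:
  'c' x 1 => "c1"
  'b' x 3 => "b3"
  'c' x 1 => "c1"
  'b' x 3 => "b3"
  'a' x 1 => "a1"
  'c' x 1 => "c1"
  'a' x 2 => "a2"
Compressed: "c1b3c1b3a1c1a2"
Compressed length: 14

14


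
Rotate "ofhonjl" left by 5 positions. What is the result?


Input: "ofhonjl", rotate left by 5
First 5 characters: "ofhon"
Remaining characters: "jl"
Concatenate remaining + first: "jl" + "ofhon" = "jlofhon"

jlofhon


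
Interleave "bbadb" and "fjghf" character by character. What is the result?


Interleaving "bbadb" and "fjghf":
  Position 0: 'b' from first, 'f' from second => "bf"
  Position 1: 'b' from first, 'j' from second => "bj"
  Position 2: 'a' from first, 'g' from second => "ag"
  Position 3: 'd' from first, 'h' from second => "dh"
  Position 4: 'b' from first, 'f' from second => "bf"
Result: bfbjagdhbf

bfbjagdhbf


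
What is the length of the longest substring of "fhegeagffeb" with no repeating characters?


Input: "fhegeagffeb"
Sliding window (track last position of each char):
  Position 0 ('f'): window [0,0] length 1 -- new best
  Position 1 ('h'): window [0,1] length 2 -- new best
  Position 2 ('e'): window [0,2] length 3 -- new best
  Position 3 ('g'): window [0,3] length 4 -- new best
  Position 4 ('e'): repeat (last at 2), move window start to 3
  Position 4 ('e'): window [3,4] length 2
  Position 5 ('a'): window [3,5] length 3
  Position 6 ('g'): repeat (last at 3), move window start to 4
  Position 6 ('g'): window [4,6] length 3
  Position 7 ('f'): window [4,7] length 4
  Position 8 ('f'): repeat (last at 7), move window start to 8
  Position 8 ('f'): window [8,8] length 1
  Position 9 ('e'): window [8,9] length 2
  Position 10 ('b'): window [8,10] length 3
Longest substring with no repeats: "fheg" with length 4

4


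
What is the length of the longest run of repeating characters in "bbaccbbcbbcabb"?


Input: "bbaccbbcbbcabb"
Scanning for longest run:
  Position 1 ('b'): continues run of 'b', length=2
  Position 2 ('a'): new char, reset run to 1
  Position 3 ('c'): new char, reset run to 1
  Position 4 ('c'): continues run of 'c', length=2
  Position 5 ('b'): new char, reset run to 1
  Position 6 ('b'): continues run of 'b', length=2
  Position 7 ('c'): new char, reset run to 1
  Position 8 ('b'): new char, reset run to 1
  Position 9 ('b'): continues run of 'b', length=2
  Position 10 ('c'): new char, reset run to 1
  Position 11 ('a'): new char, reset run to 1
  Position 12 ('b'): new char, reset run to 1
  Position 13 ('b'): continues run of 'b', length=2
Longest run: 'b' with length 2

2


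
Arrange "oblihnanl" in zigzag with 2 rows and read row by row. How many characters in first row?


Zigzag "oblihnanl" into 2 rows:
Placing characters:
  'o' => row 0
  'b' => row 1
  'l' => row 0
  'i' => row 1
  'h' => row 0
  'n' => row 1
  'a' => row 0
  'n' => row 1
  'l' => row 0
Rows:
  Row 0: "olhal"
  Row 1: "binn"
First row length: 5

5


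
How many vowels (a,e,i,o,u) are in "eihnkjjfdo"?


Input: eihnkjjfdo
Checking each character:
  'e' at position 0: vowel (running total: 1)
  'i' at position 1: vowel (running total: 2)
  'h' at position 2: consonant
  'n' at position 3: consonant
  'k' at position 4: consonant
  'j' at position 5: consonant
  'j' at position 6: consonant
  'f' at position 7: consonant
  'd' at position 8: consonant
  'o' at position 9: vowel (running total: 3)
Total vowels: 3

3


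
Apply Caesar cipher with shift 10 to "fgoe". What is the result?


Caesar cipher: shift "fgoe" by 10
  'f' (pos 5) + 10 = pos 15 = 'p'
  'g' (pos 6) + 10 = pos 16 = 'q'
  'o' (pos 14) + 10 = pos 24 = 'y'
  'e' (pos 4) + 10 = pos 14 = 'o'
Result: pqyo

pqyo


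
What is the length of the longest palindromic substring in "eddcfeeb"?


Input: "eddcfeeb"
Checking substrings for palindromes:
  [1:3] "dd" (len 2) => palindrome
  [5:7] "ee" (len 2) => palindrome
Longest palindromic substring: "dd" with length 2

2


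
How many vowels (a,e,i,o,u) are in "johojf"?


Input: johojf
Checking each character:
  'j' at position 0: consonant
  'o' at position 1: vowel (running total: 1)
  'h' at position 2: consonant
  'o' at position 3: vowel (running total: 2)
  'j' at position 4: consonant
  'f' at position 5: consonant
Total vowels: 2

2


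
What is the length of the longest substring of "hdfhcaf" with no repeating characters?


Input: "hdfhcaf"
Sliding window (track last position of each char):
  Position 0 ('h'): window [0,0] length 1 -- new best
  Position 1 ('d'): window [0,1] length 2 -- new best
  Position 2 ('f'): window [0,2] length 3 -- new best
  Position 3 ('h'): repeat (last at 0), move window start to 1
  Position 3 ('h'): window [1,3] length 3
  Position 4 ('c'): window [1,4] length 4 -- new best
  Position 5 ('a'): window [1,5] length 5 -- new best
  Position 6 ('f'): repeat (last at 2), move window start to 3
  Position 6 ('f'): window [3,6] length 4
Longest substring with no repeats: "dfhca" with length 5

5


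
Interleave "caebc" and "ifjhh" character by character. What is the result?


Interleaving "caebc" and "ifjhh":
  Position 0: 'c' from first, 'i' from second => "ci"
  Position 1: 'a' from first, 'f' from second => "af"
  Position 2: 'e' from first, 'j' from second => "ej"
  Position 3: 'b' from first, 'h' from second => "bh"
  Position 4: 'c' from first, 'h' from second => "ch"
Result: ciafejbhch

ciafejbhch


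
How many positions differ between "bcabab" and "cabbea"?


Comparing "bcabab" and "cabbea" position by position:
  Position 0: 'b' vs 'c' => DIFFER
  Position 1: 'c' vs 'a' => DIFFER
  Position 2: 'a' vs 'b' => DIFFER
  Position 3: 'b' vs 'b' => same
  Position 4: 'a' vs 'e' => DIFFER
  Position 5: 'b' vs 'a' => DIFFER
Positions that differ: 5

5


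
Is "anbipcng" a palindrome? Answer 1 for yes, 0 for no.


Input: anbipcng
Reversed: gncpibna
  Compare pos 0 ('a') with pos 7 ('g'): MISMATCH
  Compare pos 1 ('n') with pos 6 ('n'): match
  Compare pos 2 ('b') with pos 5 ('c'): MISMATCH
  Compare pos 3 ('i') with pos 4 ('p'): MISMATCH
Result: not a palindrome

0


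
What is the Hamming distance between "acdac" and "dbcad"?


Comparing "acdac" and "dbcad" position by position:
  Position 0: 'a' vs 'd' => differ
  Position 1: 'c' vs 'b' => differ
  Position 2: 'd' vs 'c' => differ
  Position 3: 'a' vs 'a' => same
  Position 4: 'c' vs 'd' => differ
Total differences (Hamming distance): 4

4


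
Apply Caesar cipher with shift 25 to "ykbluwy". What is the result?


Caesar cipher: shift "ykbluwy" by 25
  'y' (pos 24) + 25 = pos 23 = 'x'
  'k' (pos 10) + 25 = pos 9 = 'j'
  'b' (pos 1) + 25 = pos 0 = 'a'
  'l' (pos 11) + 25 = pos 10 = 'k'
  'u' (pos 20) + 25 = pos 19 = 't'
  'w' (pos 22) + 25 = pos 21 = 'v'
  'y' (pos 24) + 25 = pos 23 = 'x'
Result: xjaktvx

xjaktvx


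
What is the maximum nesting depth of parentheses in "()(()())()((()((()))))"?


Input: "()(()())()((()((()))))"
Tracking depth:
  Position 0 '(': depth becomes 1
  Position 1 ')': depth becomes 0
  Position 2 '(': depth becomes 1
  Position 3 '(': depth becomes 2
  Position 4 ')': depth becomes 1
  Position 5 '(': depth becomes 2
  Position 6 ')': depth becomes 1
  Position 7 ')': depth becomes 0
  Position 8 '(': depth becomes 1
  Position 9 ')': depth becomes 0
  Position 10 '(': depth becomes 1
  Position 11 '(': depth becomes 2
  Position 12 '(': depth becomes 3
  Position 13 ')': depth becomes 2
  Position 14 '(': depth becomes 3
  Position 15 '(': depth becomes 4
  Position 16 '(': depth becomes 5
  Position 17 ')': depth becomes 4
  Position 18 ')': depth becomes 3
  Position 19 ')': depth becomes 2
  Position 20 ')': depth becomes 1
  Position 21 ')': depth becomes 0
Maximum depth reached: 5

5


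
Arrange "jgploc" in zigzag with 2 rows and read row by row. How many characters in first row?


Zigzag "jgploc" into 2 rows:
Placing characters:
  'j' => row 0
  'g' => row 1
  'p' => row 0
  'l' => row 1
  'o' => row 0
  'c' => row 1
Rows:
  Row 0: "jpo"
  Row 1: "glc"
First row length: 3

3


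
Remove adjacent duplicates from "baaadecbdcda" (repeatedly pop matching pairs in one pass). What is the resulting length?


Input: baaadecbdcda
Stack-based adjacent duplicate removal:
  Read 'b': push. Stack: b
  Read 'a': push. Stack: ba
  Read 'a': matches stack top 'a' => pop. Stack: b
  Read 'a': push. Stack: ba
  Read 'd': push. Stack: bad
  Read 'e': push. Stack: bade
  Read 'c': push. Stack: badec
  Read 'b': push. Stack: badecb
  Read 'd': push. Stack: badecbd
  Read 'c': push. Stack: badecbdc
  Read 'd': push. Stack: badecbdcd
  Read 'a': push. Stack: badecbdcda
Final stack: "badecbdcda" (length 10)

10


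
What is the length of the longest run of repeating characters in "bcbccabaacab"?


Input: "bcbccabaacab"
Scanning for longest run:
  Position 1 ('c'): new char, reset run to 1
  Position 2 ('b'): new char, reset run to 1
  Position 3 ('c'): new char, reset run to 1
  Position 4 ('c'): continues run of 'c', length=2
  Position 5 ('a'): new char, reset run to 1
  Position 6 ('b'): new char, reset run to 1
  Position 7 ('a'): new char, reset run to 1
  Position 8 ('a'): continues run of 'a', length=2
  Position 9 ('c'): new char, reset run to 1
  Position 10 ('a'): new char, reset run to 1
  Position 11 ('b'): new char, reset run to 1
Longest run: 'c' with length 2

2


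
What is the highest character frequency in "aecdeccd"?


Input: aecdeccd
Character counts:
  'a': 1
  'c': 3
  'd': 2
  'e': 2
Maximum frequency: 3

3


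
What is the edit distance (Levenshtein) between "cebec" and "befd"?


Computing edit distance: "cebec" -> "befd"
DP table:
           b    e    f    d
      0    1    2    3    4
  c   1    1    2    3    4
  e   2    2    1    2    3
  b   3    2    2    2    3
  e   4    3    2    3    3
  c   5    4    3    3    4
Edit distance = dp[5][4] = 4

4


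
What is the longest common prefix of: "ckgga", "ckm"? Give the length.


Words: ckgga, ckm
  Position 0: all 'c' => match
  Position 1: all 'k' => match
  Position 2: ('g', 'm') => mismatch, stop
LCP = "ck" (length 2)

2


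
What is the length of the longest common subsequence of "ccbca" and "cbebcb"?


LCS of "ccbca" and "cbebcb"
DP table:
           c    b    e    b    c    b
      0    0    0    0    0    0    0
  c   0    1    1    1    1    1    1
  c   0    1    1    1    1    2    2
  b   0    1    2    2    2    2    3
  c   0    1    2    2    2    3    3
  a   0    1    2    2    2    3    3
LCS length = dp[5][6] = 3

3


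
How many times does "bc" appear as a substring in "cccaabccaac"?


Searching for "bc" in "cccaabccaac"
Scanning each position:
  Position 0: "cc" => no
  Position 1: "cc" => no
  Position 2: "ca" => no
  Position 3: "aa" => no
  Position 4: "ab" => no
  Position 5: "bc" => MATCH
  Position 6: "cc" => no
  Position 7: "ca" => no
  Position 8: "aa" => no
  Position 9: "ac" => no
Total occurrences: 1

1


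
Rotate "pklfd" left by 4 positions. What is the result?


Input: "pklfd", rotate left by 4
First 4 characters: "pklf"
Remaining characters: "d"
Concatenate remaining + first: "d" + "pklf" = "dpklf"

dpklf


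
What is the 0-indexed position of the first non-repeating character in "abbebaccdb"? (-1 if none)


Input: abbebaccdb
Character frequencies:
  'a': 2
  'b': 4
  'c': 2
  'd': 1
  'e': 1
Scanning left to right for freq == 1:
  Position 0 ('a'): freq=2, skip
  Position 1 ('b'): freq=4, skip
  Position 2 ('b'): freq=4, skip
  Position 3 ('e'): unique! => answer = 3

3


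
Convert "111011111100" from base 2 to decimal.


Input: "111011111100" in base 2
Positional expansion:
  Digit '1' (value 1) x 2^11 = 2048
  Digit '1' (value 1) x 2^10 = 1024
  Digit '1' (value 1) x 2^9 = 512
  Digit '0' (value 0) x 2^8 = 0
  Digit '1' (value 1) x 2^7 = 128
  Digit '1' (value 1) x 2^6 = 64
  Digit '1' (value 1) x 2^5 = 32
  Digit '1' (value 1) x 2^4 = 16
  Digit '1' (value 1) x 2^3 = 8
  Digit '1' (value 1) x 2^2 = 4
  Digit '0' (value 0) x 2^1 = 0
  Digit '0' (value 0) x 2^0 = 0
Sum = 3836

3836


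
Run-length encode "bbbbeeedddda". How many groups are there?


Input: bbbbeeedddda
Scanning for consecutive runs:
  Group 1: 'b' x 4 (positions 0-3)
  Group 2: 'e' x 3 (positions 4-6)
  Group 3: 'd' x 4 (positions 7-10)
  Group 4: 'a' x 1 (positions 11-11)
Total groups: 4

4


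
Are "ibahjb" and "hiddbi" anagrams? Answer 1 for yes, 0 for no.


Strings: "ibahjb", "hiddbi"
Sorted first:  abbhij
Sorted second: bddhii
Differ at position 0: 'a' vs 'b' => not anagrams

0


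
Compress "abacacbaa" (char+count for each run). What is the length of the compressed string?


Input: abacacbaa
Runs:
  'a' x 1 => "a1"
  'b' x 1 => "b1"
  'a' x 1 => "a1"
  'c' x 1 => "c1"
  'a' x 1 => "a1"
  'c' x 1 => "c1"
  'b' x 1 => "b1"
  'a' x 2 => "a2"
Compressed: "a1b1a1c1a1c1b1a2"
Compressed length: 16

16


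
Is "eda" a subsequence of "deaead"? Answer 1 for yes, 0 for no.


Check if "eda" is a subsequence of "deaead"
Greedy scan:
  Position 0 ('d'): no match needed
  Position 1 ('e'): matches sub[0] = 'e'
  Position 2 ('a'): no match needed
  Position 3 ('e'): no match needed
  Position 4 ('a'): no match needed
  Position 5 ('d'): matches sub[1] = 'd'
Only matched 2/3 characters => not a subsequence

0


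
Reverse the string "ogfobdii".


Input: ogfobdii
Reading characters right to left:
  Position 7: 'i'
  Position 6: 'i'
  Position 5: 'd'
  Position 4: 'b'
  Position 3: 'o'
  Position 2: 'f'
  Position 1: 'g'
  Position 0: 'o'
Reversed: iidbofgo

iidbofgo


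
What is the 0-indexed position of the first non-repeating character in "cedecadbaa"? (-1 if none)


Input: cedecadbaa
Character frequencies:
  'a': 3
  'b': 1
  'c': 2
  'd': 2
  'e': 2
Scanning left to right for freq == 1:
  Position 0 ('c'): freq=2, skip
  Position 1 ('e'): freq=2, skip
  Position 2 ('d'): freq=2, skip
  Position 3 ('e'): freq=2, skip
  Position 4 ('c'): freq=2, skip
  Position 5 ('a'): freq=3, skip
  Position 6 ('d'): freq=2, skip
  Position 7 ('b'): unique! => answer = 7

7


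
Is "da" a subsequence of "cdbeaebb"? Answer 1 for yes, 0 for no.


Check if "da" is a subsequence of "cdbeaebb"
Greedy scan:
  Position 0 ('c'): no match needed
  Position 1 ('d'): matches sub[0] = 'd'
  Position 2 ('b'): no match needed
  Position 3 ('e'): no match needed
  Position 4 ('a'): matches sub[1] = 'a'
  Position 5 ('e'): no match needed
  Position 6 ('b'): no match needed
  Position 7 ('b'): no match needed
All 2 characters matched => is a subsequence

1


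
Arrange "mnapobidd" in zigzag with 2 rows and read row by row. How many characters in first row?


Zigzag "mnapobidd" into 2 rows:
Placing characters:
  'm' => row 0
  'n' => row 1
  'a' => row 0
  'p' => row 1
  'o' => row 0
  'b' => row 1
  'i' => row 0
  'd' => row 1
  'd' => row 0
Rows:
  Row 0: "maoid"
  Row 1: "npbd"
First row length: 5

5


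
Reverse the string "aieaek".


Input: aieaek
Reading characters right to left:
  Position 5: 'k'
  Position 4: 'e'
  Position 3: 'a'
  Position 2: 'e'
  Position 1: 'i'
  Position 0: 'a'
Reversed: keaeia

keaeia


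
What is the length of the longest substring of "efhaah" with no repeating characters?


Input: "efhaah"
Sliding window (track last position of each char):
  Position 0 ('e'): window [0,0] length 1 -- new best
  Position 1 ('f'): window [0,1] length 2 -- new best
  Position 2 ('h'): window [0,2] length 3 -- new best
  Position 3 ('a'): window [0,3] length 4 -- new best
  Position 4 ('a'): repeat (last at 3), move window start to 4
  Position 4 ('a'): window [4,4] length 1
  Position 5 ('h'): window [4,5] length 2
Longest substring with no repeats: "efha" with length 4

4


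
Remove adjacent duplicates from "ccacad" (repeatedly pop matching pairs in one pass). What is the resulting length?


Input: ccacad
Stack-based adjacent duplicate removal:
  Read 'c': push. Stack: c
  Read 'c': matches stack top 'c' => pop. Stack: (empty)
  Read 'a': push. Stack: a
  Read 'c': push. Stack: ac
  Read 'a': push. Stack: aca
  Read 'd': push. Stack: acad
Final stack: "acad" (length 4)

4


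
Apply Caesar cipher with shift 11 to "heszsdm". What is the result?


Caesar cipher: shift "heszsdm" by 11
  'h' (pos 7) + 11 = pos 18 = 's'
  'e' (pos 4) + 11 = pos 15 = 'p'
  's' (pos 18) + 11 = pos 3 = 'd'
  'z' (pos 25) + 11 = pos 10 = 'k'
  's' (pos 18) + 11 = pos 3 = 'd'
  'd' (pos 3) + 11 = pos 14 = 'o'
  'm' (pos 12) + 11 = pos 23 = 'x'
Result: spdkdox

spdkdox


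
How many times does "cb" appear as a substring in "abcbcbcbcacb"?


Searching for "cb" in "abcbcbcbcacb"
Scanning each position:
  Position 0: "ab" => no
  Position 1: "bc" => no
  Position 2: "cb" => MATCH
  Position 3: "bc" => no
  Position 4: "cb" => MATCH
  Position 5: "bc" => no
  Position 6: "cb" => MATCH
  Position 7: "bc" => no
  Position 8: "ca" => no
  Position 9: "ac" => no
  Position 10: "cb" => MATCH
Total occurrences: 4

4


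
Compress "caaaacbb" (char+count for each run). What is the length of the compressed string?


Input: caaaacbb
Runs:
  'c' x 1 => "c1"
  'a' x 4 => "a4"
  'c' x 1 => "c1"
  'b' x 2 => "b2"
Compressed: "c1a4c1b2"
Compressed length: 8

8


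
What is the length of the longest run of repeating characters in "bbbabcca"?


Input: "bbbabcca"
Scanning for longest run:
  Position 1 ('b'): continues run of 'b', length=2
  Position 2 ('b'): continues run of 'b', length=3
  Position 3 ('a'): new char, reset run to 1
  Position 4 ('b'): new char, reset run to 1
  Position 5 ('c'): new char, reset run to 1
  Position 6 ('c'): continues run of 'c', length=2
  Position 7 ('a'): new char, reset run to 1
Longest run: 'b' with length 3

3


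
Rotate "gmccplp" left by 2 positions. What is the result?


Input: "gmccplp", rotate left by 2
First 2 characters: "gm"
Remaining characters: "ccplp"
Concatenate remaining + first: "ccplp" + "gm" = "ccplpgm"

ccplpgm


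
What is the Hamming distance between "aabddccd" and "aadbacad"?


Comparing "aabddccd" and "aadbacad" position by position:
  Position 0: 'a' vs 'a' => same
  Position 1: 'a' vs 'a' => same
  Position 2: 'b' vs 'd' => differ
  Position 3: 'd' vs 'b' => differ
  Position 4: 'd' vs 'a' => differ
  Position 5: 'c' vs 'c' => same
  Position 6: 'c' vs 'a' => differ
  Position 7: 'd' vs 'd' => same
Total differences (Hamming distance): 4

4


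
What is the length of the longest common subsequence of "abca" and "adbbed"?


LCS of "abca" and "adbbed"
DP table:
           a    d    b    b    e    d
      0    0    0    0    0    0    0
  a   0    1    1    1    1    1    1
  b   0    1    1    2    2    2    2
  c   0    1    1    2    2    2    2
  a   0    1    1    2    2    2    2
LCS length = dp[4][6] = 2

2


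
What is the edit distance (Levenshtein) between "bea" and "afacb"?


Computing edit distance: "bea" -> "afacb"
DP table:
           a    f    a    c    b
      0    1    2    3    4    5
  b   1    1    2    3    4    4
  e   2    2    2    3    4    5
  a   3    2    3    2    3    4
Edit distance = dp[3][5] = 4

4


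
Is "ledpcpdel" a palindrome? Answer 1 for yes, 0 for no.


Input: ledpcpdel
Reversed: ledpcpdel
  Compare pos 0 ('l') with pos 8 ('l'): match
  Compare pos 1 ('e') with pos 7 ('e'): match
  Compare pos 2 ('d') with pos 6 ('d'): match
  Compare pos 3 ('p') with pos 5 ('p'): match
Result: palindrome

1


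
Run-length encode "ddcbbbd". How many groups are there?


Input: ddcbbbd
Scanning for consecutive runs:
  Group 1: 'd' x 2 (positions 0-1)
  Group 2: 'c' x 1 (positions 2-2)
  Group 3: 'b' x 3 (positions 3-5)
  Group 4: 'd' x 1 (positions 6-6)
Total groups: 4

4


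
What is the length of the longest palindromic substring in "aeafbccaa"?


Input: "aeafbccaa"
Checking substrings for palindromes:
  [0:3] "aea" (len 3) => palindrome
  [5:7] "cc" (len 2) => palindrome
  [7:9] "aa" (len 2) => palindrome
Longest palindromic substring: "aea" with length 3

3


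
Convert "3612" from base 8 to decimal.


Input: "3612" in base 8
Positional expansion:
  Digit '3' (value 3) x 8^3 = 1536
  Digit '6' (value 6) x 8^2 = 384
  Digit '1' (value 1) x 8^1 = 8
  Digit '2' (value 2) x 8^0 = 2
Sum = 1930

1930


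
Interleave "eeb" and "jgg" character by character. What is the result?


Interleaving "eeb" and "jgg":
  Position 0: 'e' from first, 'j' from second => "ej"
  Position 1: 'e' from first, 'g' from second => "eg"
  Position 2: 'b' from first, 'g' from second => "bg"
Result: ejegbg

ejegbg


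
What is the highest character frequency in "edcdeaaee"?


Input: edcdeaaee
Character counts:
  'a': 2
  'c': 1
  'd': 2
  'e': 4
Maximum frequency: 4

4


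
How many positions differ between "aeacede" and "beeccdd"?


Comparing "aeacede" and "beeccdd" position by position:
  Position 0: 'a' vs 'b' => DIFFER
  Position 1: 'e' vs 'e' => same
  Position 2: 'a' vs 'e' => DIFFER
  Position 3: 'c' vs 'c' => same
  Position 4: 'e' vs 'c' => DIFFER
  Position 5: 'd' vs 'd' => same
  Position 6: 'e' vs 'd' => DIFFER
Positions that differ: 4

4


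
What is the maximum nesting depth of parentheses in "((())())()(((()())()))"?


Input: "((())())()(((()())()))"
Tracking depth:
  Position 0 '(': depth becomes 1
  Position 1 '(': depth becomes 2
  Position 2 '(': depth becomes 3
  Position 3 ')': depth becomes 2
  Position 4 ')': depth becomes 1
  Position 5 '(': depth becomes 2
  Position 6 ')': depth becomes 1
  Position 7 ')': depth becomes 0
  Position 8 '(': depth becomes 1
  Position 9 ')': depth becomes 0
  Position 10 '(': depth becomes 1
  Position 11 '(': depth becomes 2
  Position 12 '(': depth becomes 3
  Position 13 '(': depth becomes 4
  Position 14 ')': depth becomes 3
  Position 15 '(': depth becomes 4
  Position 16 ')': depth becomes 3
  Position 17 ')': depth becomes 2
  Position 18 '(': depth becomes 3
  Position 19 ')': depth becomes 2
  Position 20 ')': depth becomes 1
  Position 21 ')': depth becomes 0
Maximum depth reached: 4

4


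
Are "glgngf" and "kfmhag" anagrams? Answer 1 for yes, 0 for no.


Strings: "glgngf", "kfmhag"
Sorted first:  fgggln
Sorted second: afghkm
Differ at position 0: 'f' vs 'a' => not anagrams

0


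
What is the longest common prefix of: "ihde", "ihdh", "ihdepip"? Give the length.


Words: ihde, ihdh, ihdepip
  Position 0: all 'i' => match
  Position 1: all 'h' => match
  Position 2: all 'd' => match
  Position 3: ('e', 'h', 'e') => mismatch, stop
LCP = "ihd" (length 3)

3


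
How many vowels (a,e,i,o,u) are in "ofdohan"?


Input: ofdohan
Checking each character:
  'o' at position 0: vowel (running total: 1)
  'f' at position 1: consonant
  'd' at position 2: consonant
  'o' at position 3: vowel (running total: 2)
  'h' at position 4: consonant
  'a' at position 5: vowel (running total: 3)
  'n' at position 6: consonant
Total vowels: 3

3


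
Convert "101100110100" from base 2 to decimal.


Input: "101100110100" in base 2
Positional expansion:
  Digit '1' (value 1) x 2^11 = 2048
  Digit '0' (value 0) x 2^10 = 0
  Digit '1' (value 1) x 2^9 = 512
  Digit '1' (value 1) x 2^8 = 256
  Digit '0' (value 0) x 2^7 = 0
  Digit '0' (value 0) x 2^6 = 0
  Digit '1' (value 1) x 2^5 = 32
  Digit '1' (value 1) x 2^4 = 16
  Digit '0' (value 0) x 2^3 = 0
  Digit '1' (value 1) x 2^2 = 4
  Digit '0' (value 0) x 2^1 = 0
  Digit '0' (value 0) x 2^0 = 0
Sum = 2868

2868


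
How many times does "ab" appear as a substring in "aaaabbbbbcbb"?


Searching for "ab" in "aaaabbbbbcbb"
Scanning each position:
  Position 0: "aa" => no
  Position 1: "aa" => no
  Position 2: "aa" => no
  Position 3: "ab" => MATCH
  Position 4: "bb" => no
  Position 5: "bb" => no
  Position 6: "bb" => no
  Position 7: "bb" => no
  Position 8: "bc" => no
  Position 9: "cb" => no
  Position 10: "bb" => no
Total occurrences: 1

1


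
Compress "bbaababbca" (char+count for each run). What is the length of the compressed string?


Input: bbaababbca
Runs:
  'b' x 2 => "b2"
  'a' x 2 => "a2"
  'b' x 1 => "b1"
  'a' x 1 => "a1"
  'b' x 2 => "b2"
  'c' x 1 => "c1"
  'a' x 1 => "a1"
Compressed: "b2a2b1a1b2c1a1"
Compressed length: 14

14


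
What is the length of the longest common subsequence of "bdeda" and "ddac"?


LCS of "bdeda" and "ddac"
DP table:
           d    d    a    c
      0    0    0    0    0
  b   0    0    0    0    0
  d   0    1    1    1    1
  e   0    1    1    1    1
  d   0    1    2    2    2
  a   0    1    2    3    3
LCS length = dp[5][4] = 3

3


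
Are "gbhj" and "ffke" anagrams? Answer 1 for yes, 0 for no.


Strings: "gbhj", "ffke"
Sorted first:  bghj
Sorted second: effk
Differ at position 0: 'b' vs 'e' => not anagrams

0


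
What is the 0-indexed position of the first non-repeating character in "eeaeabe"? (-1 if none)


Input: eeaeabe
Character frequencies:
  'a': 2
  'b': 1
  'e': 4
Scanning left to right for freq == 1:
  Position 0 ('e'): freq=4, skip
  Position 1 ('e'): freq=4, skip
  Position 2 ('a'): freq=2, skip
  Position 3 ('e'): freq=4, skip
  Position 4 ('a'): freq=2, skip
  Position 5 ('b'): unique! => answer = 5

5


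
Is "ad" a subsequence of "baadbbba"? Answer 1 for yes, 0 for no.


Check if "ad" is a subsequence of "baadbbba"
Greedy scan:
  Position 0 ('b'): no match needed
  Position 1 ('a'): matches sub[0] = 'a'
  Position 2 ('a'): no match needed
  Position 3 ('d'): matches sub[1] = 'd'
  Position 4 ('b'): no match needed
  Position 5 ('b'): no match needed
  Position 6 ('b'): no match needed
  Position 7 ('a'): no match needed
All 2 characters matched => is a subsequence

1


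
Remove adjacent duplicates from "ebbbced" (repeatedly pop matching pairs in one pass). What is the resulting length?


Input: ebbbced
Stack-based adjacent duplicate removal:
  Read 'e': push. Stack: e
  Read 'b': push. Stack: eb
  Read 'b': matches stack top 'b' => pop. Stack: e
  Read 'b': push. Stack: eb
  Read 'c': push. Stack: ebc
  Read 'e': push. Stack: ebce
  Read 'd': push. Stack: ebced
Final stack: "ebced" (length 5)

5


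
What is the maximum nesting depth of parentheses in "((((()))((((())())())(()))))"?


Input: "((((()))((((())())())(()))))"
Tracking depth:
  Position 0 '(': depth becomes 1
  Position 1 '(': depth becomes 2
  Position 2 '(': depth becomes 3
  Position 3 '(': depth becomes 4
  Position 4 '(': depth becomes 5
  Position 5 ')': depth becomes 4
  Position 6 ')': depth becomes 3
  Position 7 ')': depth becomes 2
  Position 8 '(': depth becomes 3
  Position 9 '(': depth becomes 4
  Position 10 '(': depth becomes 5
  Position 11 '(': depth becomes 6
  Position 12 '(': depth becomes 7
  Position 13 ')': depth becomes 6
  Position 14 ')': depth becomes 5
  Position 15 '(': depth becomes 6
  Position 16 ')': depth becomes 5
  Position 17 ')': depth becomes 4
  Position 18 '(': depth becomes 5
  Position 19 ')': depth becomes 4
  Position 20 ')': depth becomes 3
  Position 21 '(': depth becomes 4
  Position 22 '(': depth becomes 5
  Position 23 ')': depth becomes 4
  Position 24 ')': depth becomes 3
  Position 25 ')': depth becomes 2
  Position 26 ')': depth becomes 1
  Position 27 ')': depth becomes 0
Maximum depth reached: 7

7


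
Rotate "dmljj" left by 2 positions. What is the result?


Input: "dmljj", rotate left by 2
First 2 characters: "dm"
Remaining characters: "ljj"
Concatenate remaining + first: "ljj" + "dm" = "ljjdm"

ljjdm


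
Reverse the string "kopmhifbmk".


Input: kopmhifbmk
Reading characters right to left:
  Position 9: 'k'
  Position 8: 'm'
  Position 7: 'b'
  Position 6: 'f'
  Position 5: 'i'
  Position 4: 'h'
  Position 3: 'm'
  Position 2: 'p'
  Position 1: 'o'
  Position 0: 'k'
Reversed: kmbfihmpok

kmbfihmpok


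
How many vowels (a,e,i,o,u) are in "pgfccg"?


Input: pgfccg
Checking each character:
  'p' at position 0: consonant
  'g' at position 1: consonant
  'f' at position 2: consonant
  'c' at position 3: consonant
  'c' at position 4: consonant
  'g' at position 5: consonant
Total vowels: 0

0


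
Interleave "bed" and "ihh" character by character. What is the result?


Interleaving "bed" and "ihh":
  Position 0: 'b' from first, 'i' from second => "bi"
  Position 1: 'e' from first, 'h' from second => "eh"
  Position 2: 'd' from first, 'h' from second => "dh"
Result: biehdh

biehdh


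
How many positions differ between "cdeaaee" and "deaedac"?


Comparing "cdeaaee" and "deaedac" position by position:
  Position 0: 'c' vs 'd' => DIFFER
  Position 1: 'd' vs 'e' => DIFFER
  Position 2: 'e' vs 'a' => DIFFER
  Position 3: 'a' vs 'e' => DIFFER
  Position 4: 'a' vs 'd' => DIFFER
  Position 5: 'e' vs 'a' => DIFFER
  Position 6: 'e' vs 'c' => DIFFER
Positions that differ: 7

7


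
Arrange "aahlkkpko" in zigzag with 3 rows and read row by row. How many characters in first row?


Zigzag "aahlkkpko" into 3 rows:
Placing characters:
  'a' => row 0
  'a' => row 1
  'h' => row 2
  'l' => row 1
  'k' => row 0
  'k' => row 1
  'p' => row 2
  'k' => row 1
  'o' => row 0
Rows:
  Row 0: "ako"
  Row 1: "alkk"
  Row 2: "hp"
First row length: 3

3


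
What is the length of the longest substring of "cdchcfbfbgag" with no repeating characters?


Input: "cdchcfbfbgag"
Sliding window (track last position of each char):
  Position 0 ('c'): window [0,0] length 1 -- new best
  Position 1 ('d'): window [0,1] length 2 -- new best
  Position 2 ('c'): repeat (last at 0), move window start to 1
  Position 2 ('c'): window [1,2] length 2
  Position 3 ('h'): window [1,3] length 3 -- new best
  Position 4 ('c'): repeat (last at 2), move window start to 3
  Position 4 ('c'): window [3,4] length 2
  Position 5 ('f'): window [3,5] length 3
  Position 6 ('b'): window [3,6] length 4 -- new best
  Position 7 ('f'): repeat (last at 5), move window start to 6
  Position 7 ('f'): window [6,7] length 2
  Position 8 ('b'): repeat (last at 6), move window start to 7
  Position 8 ('b'): window [7,8] length 2
  Position 9 ('g'): window [7,9] length 3
  Position 10 ('a'): window [7,10] length 4
  Position 11 ('g'): repeat (last at 9), move window start to 10
  Position 11 ('g'): window [10,11] length 2
Longest substring with no repeats: "hcfb" with length 4

4


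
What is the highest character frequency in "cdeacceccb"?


Input: cdeacceccb
Character counts:
  'a': 1
  'b': 1
  'c': 5
  'd': 1
  'e': 2
Maximum frequency: 5

5


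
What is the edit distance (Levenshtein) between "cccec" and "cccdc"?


Computing edit distance: "cccec" -> "cccdc"
DP table:
           c    c    c    d    c
      0    1    2    3    4    5
  c   1    0    1    2    3    4
  c   2    1    0    1    2    3
  c   3    2    1    0    1    2
  e   4    3    2    1    1    2
  c   5    4    3    2    2    1
Edit distance = dp[5][5] = 1

1


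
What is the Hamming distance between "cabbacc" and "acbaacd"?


Comparing "cabbacc" and "acbaacd" position by position:
  Position 0: 'c' vs 'a' => differ
  Position 1: 'a' vs 'c' => differ
  Position 2: 'b' vs 'b' => same
  Position 3: 'b' vs 'a' => differ
  Position 4: 'a' vs 'a' => same
  Position 5: 'c' vs 'c' => same
  Position 6: 'c' vs 'd' => differ
Total differences (Hamming distance): 4

4
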